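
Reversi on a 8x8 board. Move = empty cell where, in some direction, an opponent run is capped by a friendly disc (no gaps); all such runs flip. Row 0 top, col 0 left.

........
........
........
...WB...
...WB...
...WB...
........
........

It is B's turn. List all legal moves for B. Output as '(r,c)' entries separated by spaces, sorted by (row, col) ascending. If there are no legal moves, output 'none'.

(2,2): flips 1 -> legal
(2,3): no bracket -> illegal
(2,4): no bracket -> illegal
(3,2): flips 2 -> legal
(4,2): flips 1 -> legal
(5,2): flips 2 -> legal
(6,2): flips 1 -> legal
(6,3): no bracket -> illegal
(6,4): no bracket -> illegal

Answer: (2,2) (3,2) (4,2) (5,2) (6,2)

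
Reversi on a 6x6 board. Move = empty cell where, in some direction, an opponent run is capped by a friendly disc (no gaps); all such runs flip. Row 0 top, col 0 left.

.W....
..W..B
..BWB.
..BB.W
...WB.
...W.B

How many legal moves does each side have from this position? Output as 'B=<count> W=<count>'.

-- B to move --
(0,0): no bracket -> illegal
(0,2): flips 1 -> legal
(0,3): no bracket -> illegal
(1,0): no bracket -> illegal
(1,1): no bracket -> illegal
(1,3): flips 1 -> legal
(1,4): flips 1 -> legal
(2,1): no bracket -> illegal
(2,5): no bracket -> illegal
(3,4): no bracket -> illegal
(4,2): flips 1 -> legal
(4,5): no bracket -> illegal
(5,2): no bracket -> illegal
(5,4): flips 1 -> legal
B mobility = 5
-- W to move --
(0,4): no bracket -> illegal
(0,5): no bracket -> illegal
(1,1): no bracket -> illegal
(1,3): flips 1 -> legal
(1,4): no bracket -> illegal
(2,1): flips 2 -> legal
(2,5): flips 1 -> legal
(3,1): no bracket -> illegal
(3,4): no bracket -> illegal
(4,1): flips 1 -> legal
(4,2): flips 2 -> legal
(4,5): flips 1 -> legal
(5,4): no bracket -> illegal
W mobility = 6

Answer: B=5 W=6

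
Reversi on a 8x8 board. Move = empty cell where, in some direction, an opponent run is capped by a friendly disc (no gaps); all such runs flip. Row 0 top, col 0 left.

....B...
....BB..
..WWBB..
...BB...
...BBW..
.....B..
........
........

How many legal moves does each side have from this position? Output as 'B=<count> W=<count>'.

Answer: B=8 W=6

Derivation:
-- B to move --
(1,1): flips 1 -> legal
(1,2): flips 1 -> legal
(1,3): flips 1 -> legal
(2,1): flips 2 -> legal
(3,1): no bracket -> illegal
(3,2): flips 1 -> legal
(3,5): flips 1 -> legal
(3,6): no bracket -> illegal
(4,6): flips 1 -> legal
(5,4): no bracket -> illegal
(5,6): flips 1 -> legal
B mobility = 8
-- W to move --
(0,3): no bracket -> illegal
(0,5): flips 1 -> legal
(0,6): no bracket -> illegal
(1,3): no bracket -> illegal
(1,6): no bracket -> illegal
(2,6): flips 2 -> legal
(3,2): no bracket -> illegal
(3,5): no bracket -> illegal
(3,6): no bracket -> illegal
(4,2): flips 2 -> legal
(4,6): no bracket -> illegal
(5,2): no bracket -> illegal
(5,3): flips 2 -> legal
(5,4): no bracket -> illegal
(5,6): no bracket -> illegal
(6,4): no bracket -> illegal
(6,5): flips 1 -> legal
(6,6): flips 3 -> legal
W mobility = 6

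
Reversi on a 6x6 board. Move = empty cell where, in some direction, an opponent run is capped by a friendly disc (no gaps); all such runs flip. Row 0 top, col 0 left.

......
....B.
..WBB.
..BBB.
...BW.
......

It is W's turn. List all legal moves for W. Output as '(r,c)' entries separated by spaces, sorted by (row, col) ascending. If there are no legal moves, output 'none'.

Answer: (0,4) (2,5) (4,2)

Derivation:
(0,3): no bracket -> illegal
(0,4): flips 3 -> legal
(0,5): no bracket -> illegal
(1,2): no bracket -> illegal
(1,3): no bracket -> illegal
(1,5): no bracket -> illegal
(2,1): no bracket -> illegal
(2,5): flips 2 -> legal
(3,1): no bracket -> illegal
(3,5): no bracket -> illegal
(4,1): no bracket -> illegal
(4,2): flips 2 -> legal
(4,5): no bracket -> illegal
(5,2): no bracket -> illegal
(5,3): no bracket -> illegal
(5,4): no bracket -> illegal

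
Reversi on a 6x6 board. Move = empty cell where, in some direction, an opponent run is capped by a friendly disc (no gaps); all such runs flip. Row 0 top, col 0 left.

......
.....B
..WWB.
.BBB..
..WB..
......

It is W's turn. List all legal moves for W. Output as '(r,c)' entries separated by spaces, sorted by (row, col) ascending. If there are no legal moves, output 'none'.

Answer: (2,0) (2,5) (4,0) (4,1) (4,4) (5,3)

Derivation:
(0,4): no bracket -> illegal
(0,5): no bracket -> illegal
(1,3): no bracket -> illegal
(1,4): no bracket -> illegal
(2,0): flips 1 -> legal
(2,1): no bracket -> illegal
(2,5): flips 1 -> legal
(3,0): no bracket -> illegal
(3,4): no bracket -> illegal
(3,5): no bracket -> illegal
(4,0): flips 1 -> legal
(4,1): flips 1 -> legal
(4,4): flips 2 -> legal
(5,2): no bracket -> illegal
(5,3): flips 2 -> legal
(5,4): no bracket -> illegal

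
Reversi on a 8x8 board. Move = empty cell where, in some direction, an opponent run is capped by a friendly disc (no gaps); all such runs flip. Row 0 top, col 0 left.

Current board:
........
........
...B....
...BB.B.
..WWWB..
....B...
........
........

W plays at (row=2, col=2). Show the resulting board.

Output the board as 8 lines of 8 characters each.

Answer: ........
........
..WB....
...WB.B.
..WWWB..
....B...
........
........

Derivation:
Place W at (2,2); scan 8 dirs for brackets.
Dir NW: first cell '.' (not opp) -> no flip
Dir N: first cell '.' (not opp) -> no flip
Dir NE: first cell '.' (not opp) -> no flip
Dir W: first cell '.' (not opp) -> no flip
Dir E: opp run (2,3), next='.' -> no flip
Dir SW: first cell '.' (not opp) -> no flip
Dir S: first cell '.' (not opp) -> no flip
Dir SE: opp run (3,3) capped by W -> flip
All flips: (3,3)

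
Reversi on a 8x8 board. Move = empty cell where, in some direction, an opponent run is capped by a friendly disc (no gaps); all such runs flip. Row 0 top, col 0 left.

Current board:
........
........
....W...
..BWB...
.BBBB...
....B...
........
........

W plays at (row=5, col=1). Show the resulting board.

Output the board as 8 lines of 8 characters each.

Place W at (5,1); scan 8 dirs for brackets.
Dir NW: first cell '.' (not opp) -> no flip
Dir N: opp run (4,1), next='.' -> no flip
Dir NE: opp run (4,2) capped by W -> flip
Dir W: first cell '.' (not opp) -> no flip
Dir E: first cell '.' (not opp) -> no flip
Dir SW: first cell '.' (not opp) -> no flip
Dir S: first cell '.' (not opp) -> no flip
Dir SE: first cell '.' (not opp) -> no flip
All flips: (4,2)

Answer: ........
........
....W...
..BWB...
.BWBB...
.W..B...
........
........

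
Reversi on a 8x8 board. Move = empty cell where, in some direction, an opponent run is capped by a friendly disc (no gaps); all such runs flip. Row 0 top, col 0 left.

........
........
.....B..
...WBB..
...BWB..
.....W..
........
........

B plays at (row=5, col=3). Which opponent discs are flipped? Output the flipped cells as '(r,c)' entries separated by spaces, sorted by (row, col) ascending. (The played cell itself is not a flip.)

Dir NW: first cell '.' (not opp) -> no flip
Dir N: first cell 'B' (not opp) -> no flip
Dir NE: opp run (4,4) capped by B -> flip
Dir W: first cell '.' (not opp) -> no flip
Dir E: first cell '.' (not opp) -> no flip
Dir SW: first cell '.' (not opp) -> no flip
Dir S: first cell '.' (not opp) -> no flip
Dir SE: first cell '.' (not opp) -> no flip

Answer: (4,4)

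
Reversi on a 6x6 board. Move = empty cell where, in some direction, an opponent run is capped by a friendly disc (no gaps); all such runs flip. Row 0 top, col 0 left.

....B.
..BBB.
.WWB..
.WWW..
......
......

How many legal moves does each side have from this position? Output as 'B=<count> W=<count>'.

Answer: B=6 W=4

Derivation:
-- B to move --
(1,0): no bracket -> illegal
(1,1): no bracket -> illegal
(2,0): flips 2 -> legal
(2,4): no bracket -> illegal
(3,0): flips 1 -> legal
(3,4): no bracket -> illegal
(4,0): flips 2 -> legal
(4,1): flips 1 -> legal
(4,2): flips 2 -> legal
(4,3): flips 1 -> legal
(4,4): no bracket -> illegal
B mobility = 6
-- W to move --
(0,1): no bracket -> illegal
(0,2): flips 1 -> legal
(0,3): flips 3 -> legal
(0,5): flips 2 -> legal
(1,1): no bracket -> illegal
(1,5): no bracket -> illegal
(2,4): flips 1 -> legal
(2,5): no bracket -> illegal
(3,4): no bracket -> illegal
W mobility = 4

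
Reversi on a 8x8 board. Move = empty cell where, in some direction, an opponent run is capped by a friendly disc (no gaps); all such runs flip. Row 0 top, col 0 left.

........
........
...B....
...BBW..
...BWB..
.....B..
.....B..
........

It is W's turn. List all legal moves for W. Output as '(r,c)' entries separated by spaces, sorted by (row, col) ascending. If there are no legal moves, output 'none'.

Answer: (2,2) (2,4) (3,2) (4,2) (4,6) (6,6) (7,5)

Derivation:
(1,2): no bracket -> illegal
(1,3): no bracket -> illegal
(1,4): no bracket -> illegal
(2,2): flips 1 -> legal
(2,4): flips 1 -> legal
(2,5): no bracket -> illegal
(3,2): flips 2 -> legal
(3,6): no bracket -> illegal
(4,2): flips 1 -> legal
(4,6): flips 1 -> legal
(5,2): no bracket -> illegal
(5,3): no bracket -> illegal
(5,4): no bracket -> illegal
(5,6): no bracket -> illegal
(6,4): no bracket -> illegal
(6,6): flips 1 -> legal
(7,4): no bracket -> illegal
(7,5): flips 3 -> legal
(7,6): no bracket -> illegal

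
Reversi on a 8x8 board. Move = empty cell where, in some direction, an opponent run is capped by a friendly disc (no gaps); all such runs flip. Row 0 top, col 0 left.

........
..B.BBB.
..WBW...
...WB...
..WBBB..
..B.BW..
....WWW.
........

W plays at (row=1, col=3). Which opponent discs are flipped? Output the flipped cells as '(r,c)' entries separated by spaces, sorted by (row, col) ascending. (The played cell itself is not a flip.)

Dir NW: first cell '.' (not opp) -> no flip
Dir N: first cell '.' (not opp) -> no flip
Dir NE: first cell '.' (not opp) -> no flip
Dir W: opp run (1,2), next='.' -> no flip
Dir E: opp run (1,4) (1,5) (1,6), next='.' -> no flip
Dir SW: first cell 'W' (not opp) -> no flip
Dir S: opp run (2,3) capped by W -> flip
Dir SE: first cell 'W' (not opp) -> no flip

Answer: (2,3)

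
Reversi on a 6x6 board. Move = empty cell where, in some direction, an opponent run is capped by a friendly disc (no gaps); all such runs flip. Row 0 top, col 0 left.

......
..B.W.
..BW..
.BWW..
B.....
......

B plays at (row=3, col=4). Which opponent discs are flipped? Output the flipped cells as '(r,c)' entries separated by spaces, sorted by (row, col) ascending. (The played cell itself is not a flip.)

Answer: (2,3) (3,2) (3,3)

Derivation:
Dir NW: opp run (2,3) capped by B -> flip
Dir N: first cell '.' (not opp) -> no flip
Dir NE: first cell '.' (not opp) -> no flip
Dir W: opp run (3,3) (3,2) capped by B -> flip
Dir E: first cell '.' (not opp) -> no flip
Dir SW: first cell '.' (not opp) -> no flip
Dir S: first cell '.' (not opp) -> no flip
Dir SE: first cell '.' (not opp) -> no flip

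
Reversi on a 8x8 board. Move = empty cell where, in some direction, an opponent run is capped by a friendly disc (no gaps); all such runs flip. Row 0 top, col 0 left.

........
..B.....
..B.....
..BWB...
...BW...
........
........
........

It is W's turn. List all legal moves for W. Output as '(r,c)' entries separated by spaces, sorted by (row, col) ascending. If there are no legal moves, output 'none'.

Answer: (1,1) (2,4) (3,1) (3,5) (4,2) (5,3)

Derivation:
(0,1): no bracket -> illegal
(0,2): no bracket -> illegal
(0,3): no bracket -> illegal
(1,1): flips 1 -> legal
(1,3): no bracket -> illegal
(2,1): no bracket -> illegal
(2,3): no bracket -> illegal
(2,4): flips 1 -> legal
(2,5): no bracket -> illegal
(3,1): flips 1 -> legal
(3,5): flips 1 -> legal
(4,1): no bracket -> illegal
(4,2): flips 1 -> legal
(4,5): no bracket -> illegal
(5,2): no bracket -> illegal
(5,3): flips 1 -> legal
(5,4): no bracket -> illegal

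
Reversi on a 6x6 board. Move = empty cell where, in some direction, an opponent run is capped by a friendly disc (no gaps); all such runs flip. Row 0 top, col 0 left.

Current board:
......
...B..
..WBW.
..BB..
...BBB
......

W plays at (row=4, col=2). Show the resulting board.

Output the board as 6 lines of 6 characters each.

Place W at (4,2); scan 8 dirs for brackets.
Dir NW: first cell '.' (not opp) -> no flip
Dir N: opp run (3,2) capped by W -> flip
Dir NE: opp run (3,3) capped by W -> flip
Dir W: first cell '.' (not opp) -> no flip
Dir E: opp run (4,3) (4,4) (4,5), next=edge -> no flip
Dir SW: first cell '.' (not opp) -> no flip
Dir S: first cell '.' (not opp) -> no flip
Dir SE: first cell '.' (not opp) -> no flip
All flips: (3,2) (3,3)

Answer: ......
...B..
..WBW.
..WW..
..WBBB
......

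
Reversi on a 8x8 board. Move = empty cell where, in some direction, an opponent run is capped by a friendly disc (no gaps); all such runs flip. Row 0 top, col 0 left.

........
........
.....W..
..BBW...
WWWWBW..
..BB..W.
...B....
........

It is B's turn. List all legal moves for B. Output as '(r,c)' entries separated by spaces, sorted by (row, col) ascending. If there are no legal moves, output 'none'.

(1,4): no bracket -> illegal
(1,5): no bracket -> illegal
(1,6): flips 3 -> legal
(2,3): no bracket -> illegal
(2,4): flips 1 -> legal
(2,6): no bracket -> illegal
(3,0): flips 1 -> legal
(3,1): flips 1 -> legal
(3,5): flips 1 -> legal
(3,6): no bracket -> illegal
(4,6): flips 1 -> legal
(4,7): no bracket -> illegal
(5,0): flips 1 -> legal
(5,1): flips 1 -> legal
(5,4): flips 1 -> legal
(5,5): no bracket -> illegal
(5,7): no bracket -> illegal
(6,5): no bracket -> illegal
(6,6): no bracket -> illegal
(6,7): no bracket -> illegal

Answer: (1,6) (2,4) (3,0) (3,1) (3,5) (4,6) (5,0) (5,1) (5,4)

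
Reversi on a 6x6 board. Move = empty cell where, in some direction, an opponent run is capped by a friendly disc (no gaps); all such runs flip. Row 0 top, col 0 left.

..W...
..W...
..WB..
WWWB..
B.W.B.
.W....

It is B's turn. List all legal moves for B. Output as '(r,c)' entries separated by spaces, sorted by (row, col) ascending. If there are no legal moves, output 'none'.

Answer: (0,1) (1,1) (1,3) (2,0) (2,1) (4,1)

Derivation:
(0,1): flips 1 -> legal
(0,3): no bracket -> illegal
(1,1): flips 1 -> legal
(1,3): flips 2 -> legal
(2,0): flips 1 -> legal
(2,1): flips 1 -> legal
(4,1): flips 1 -> legal
(4,3): no bracket -> illegal
(5,0): no bracket -> illegal
(5,2): no bracket -> illegal
(5,3): no bracket -> illegal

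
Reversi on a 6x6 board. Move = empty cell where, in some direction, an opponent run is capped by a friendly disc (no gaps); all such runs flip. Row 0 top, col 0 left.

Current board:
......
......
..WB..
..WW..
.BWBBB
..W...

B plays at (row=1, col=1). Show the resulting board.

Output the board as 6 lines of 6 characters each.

Place B at (1,1); scan 8 dirs for brackets.
Dir NW: first cell '.' (not opp) -> no flip
Dir N: first cell '.' (not opp) -> no flip
Dir NE: first cell '.' (not opp) -> no flip
Dir W: first cell '.' (not opp) -> no flip
Dir E: first cell '.' (not opp) -> no flip
Dir SW: first cell '.' (not opp) -> no flip
Dir S: first cell '.' (not opp) -> no flip
Dir SE: opp run (2,2) (3,3) capped by B -> flip
All flips: (2,2) (3,3)

Answer: ......
.B....
..BB..
..WB..
.BWBBB
..W...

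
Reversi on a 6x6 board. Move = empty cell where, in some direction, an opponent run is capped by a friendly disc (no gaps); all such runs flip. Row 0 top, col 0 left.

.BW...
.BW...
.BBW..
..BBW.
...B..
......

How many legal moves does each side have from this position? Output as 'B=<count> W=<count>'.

-- B to move --
(0,3): flips 2 -> legal
(1,3): flips 2 -> legal
(1,4): flips 1 -> legal
(2,4): flips 1 -> legal
(2,5): flips 1 -> legal
(3,5): flips 1 -> legal
(4,4): no bracket -> illegal
(4,5): flips 3 -> legal
B mobility = 7
-- W to move --
(0,0): flips 1 -> legal
(1,0): flips 1 -> legal
(1,3): no bracket -> illegal
(2,0): flips 3 -> legal
(2,4): no bracket -> illegal
(3,0): flips 1 -> legal
(3,1): flips 2 -> legal
(4,1): flips 1 -> legal
(4,2): flips 2 -> legal
(4,4): no bracket -> illegal
(5,2): flips 1 -> legal
(5,3): flips 2 -> legal
(5,4): no bracket -> illegal
W mobility = 9

Answer: B=7 W=9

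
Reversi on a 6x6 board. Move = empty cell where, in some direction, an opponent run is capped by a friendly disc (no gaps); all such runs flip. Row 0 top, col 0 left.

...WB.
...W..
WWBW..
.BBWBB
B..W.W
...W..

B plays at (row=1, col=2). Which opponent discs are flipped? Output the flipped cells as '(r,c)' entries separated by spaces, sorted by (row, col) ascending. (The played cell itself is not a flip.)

Answer: (2,3)

Derivation:
Dir NW: first cell '.' (not opp) -> no flip
Dir N: first cell '.' (not opp) -> no flip
Dir NE: opp run (0,3), next=edge -> no flip
Dir W: first cell '.' (not opp) -> no flip
Dir E: opp run (1,3), next='.' -> no flip
Dir SW: opp run (2,1), next='.' -> no flip
Dir S: first cell 'B' (not opp) -> no flip
Dir SE: opp run (2,3) capped by B -> flip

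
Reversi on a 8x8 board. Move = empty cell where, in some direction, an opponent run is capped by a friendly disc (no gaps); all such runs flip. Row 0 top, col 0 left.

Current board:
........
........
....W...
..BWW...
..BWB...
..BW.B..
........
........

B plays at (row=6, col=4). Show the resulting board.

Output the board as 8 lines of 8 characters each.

Place B at (6,4); scan 8 dirs for brackets.
Dir NW: opp run (5,3) capped by B -> flip
Dir N: first cell '.' (not opp) -> no flip
Dir NE: first cell 'B' (not opp) -> no flip
Dir W: first cell '.' (not opp) -> no flip
Dir E: first cell '.' (not opp) -> no flip
Dir SW: first cell '.' (not opp) -> no flip
Dir S: first cell '.' (not opp) -> no flip
Dir SE: first cell '.' (not opp) -> no flip
All flips: (5,3)

Answer: ........
........
....W...
..BWW...
..BWB...
..BB.B..
....B...
........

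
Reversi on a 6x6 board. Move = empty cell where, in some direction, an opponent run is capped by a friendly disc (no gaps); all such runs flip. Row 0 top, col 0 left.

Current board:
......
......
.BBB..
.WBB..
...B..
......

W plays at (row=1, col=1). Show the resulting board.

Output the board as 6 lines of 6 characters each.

Answer: ......
.W....
.WBB..
.WBB..
...B..
......

Derivation:
Place W at (1,1); scan 8 dirs for brackets.
Dir NW: first cell '.' (not opp) -> no flip
Dir N: first cell '.' (not opp) -> no flip
Dir NE: first cell '.' (not opp) -> no flip
Dir W: first cell '.' (not opp) -> no flip
Dir E: first cell '.' (not opp) -> no flip
Dir SW: first cell '.' (not opp) -> no flip
Dir S: opp run (2,1) capped by W -> flip
Dir SE: opp run (2,2) (3,3), next='.' -> no flip
All flips: (2,1)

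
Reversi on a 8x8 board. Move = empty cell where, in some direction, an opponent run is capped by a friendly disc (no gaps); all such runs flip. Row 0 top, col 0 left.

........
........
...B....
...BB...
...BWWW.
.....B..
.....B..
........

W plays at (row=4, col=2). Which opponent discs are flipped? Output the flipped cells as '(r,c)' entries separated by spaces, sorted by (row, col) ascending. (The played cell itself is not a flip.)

Dir NW: first cell '.' (not opp) -> no flip
Dir N: first cell '.' (not opp) -> no flip
Dir NE: opp run (3,3), next='.' -> no flip
Dir W: first cell '.' (not opp) -> no flip
Dir E: opp run (4,3) capped by W -> flip
Dir SW: first cell '.' (not opp) -> no flip
Dir S: first cell '.' (not opp) -> no flip
Dir SE: first cell '.' (not opp) -> no flip

Answer: (4,3)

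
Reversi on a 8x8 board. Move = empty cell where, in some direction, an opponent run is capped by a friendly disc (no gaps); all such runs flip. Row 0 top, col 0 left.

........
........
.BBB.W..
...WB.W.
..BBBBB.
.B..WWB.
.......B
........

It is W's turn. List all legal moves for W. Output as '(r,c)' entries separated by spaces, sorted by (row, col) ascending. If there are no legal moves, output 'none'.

Answer: (1,1) (1,3) (2,4) (3,2) (3,5) (3,7) (5,2) (5,3) (5,7) (6,0) (6,6)

Derivation:
(1,0): no bracket -> illegal
(1,1): flips 1 -> legal
(1,2): no bracket -> illegal
(1,3): flips 1 -> legal
(1,4): no bracket -> illegal
(2,0): no bracket -> illegal
(2,4): flips 2 -> legal
(3,0): no bracket -> illegal
(3,1): no bracket -> illegal
(3,2): flips 1 -> legal
(3,5): flips 2 -> legal
(3,7): flips 1 -> legal
(4,0): no bracket -> illegal
(4,1): no bracket -> illegal
(4,7): no bracket -> illegal
(5,0): no bracket -> illegal
(5,2): flips 2 -> legal
(5,3): flips 1 -> legal
(5,7): flips 1 -> legal
(6,0): flips 2 -> legal
(6,1): no bracket -> illegal
(6,2): no bracket -> illegal
(6,5): no bracket -> illegal
(6,6): flips 2 -> legal
(7,6): no bracket -> illegal
(7,7): no bracket -> illegal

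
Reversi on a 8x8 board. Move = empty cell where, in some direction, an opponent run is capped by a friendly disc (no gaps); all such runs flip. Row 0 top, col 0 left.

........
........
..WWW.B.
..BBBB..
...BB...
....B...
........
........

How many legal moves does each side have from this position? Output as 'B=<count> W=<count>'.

Answer: B=5 W=7

Derivation:
-- B to move --
(1,1): flips 1 -> legal
(1,2): flips 2 -> legal
(1,3): flips 2 -> legal
(1,4): flips 2 -> legal
(1,5): flips 1 -> legal
(2,1): no bracket -> illegal
(2,5): no bracket -> illegal
(3,1): no bracket -> illegal
B mobility = 5
-- W to move --
(1,5): no bracket -> illegal
(1,6): no bracket -> illegal
(1,7): no bracket -> illegal
(2,1): no bracket -> illegal
(2,5): no bracket -> illegal
(2,7): no bracket -> illegal
(3,1): no bracket -> illegal
(3,6): no bracket -> illegal
(3,7): no bracket -> illegal
(4,1): flips 1 -> legal
(4,2): flips 2 -> legal
(4,5): flips 1 -> legal
(4,6): flips 1 -> legal
(5,2): no bracket -> illegal
(5,3): flips 2 -> legal
(5,5): flips 2 -> legal
(6,3): no bracket -> illegal
(6,4): flips 3 -> legal
(6,5): no bracket -> illegal
W mobility = 7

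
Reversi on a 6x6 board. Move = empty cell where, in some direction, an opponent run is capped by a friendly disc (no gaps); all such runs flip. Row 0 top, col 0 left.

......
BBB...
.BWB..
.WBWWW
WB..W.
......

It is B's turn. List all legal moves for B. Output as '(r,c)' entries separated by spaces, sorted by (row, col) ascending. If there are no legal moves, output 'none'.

Answer: (3,0) (4,3) (4,5) (5,5)

Derivation:
(1,3): no bracket -> illegal
(2,0): no bracket -> illegal
(2,4): no bracket -> illegal
(2,5): no bracket -> illegal
(3,0): flips 1 -> legal
(4,2): no bracket -> illegal
(4,3): flips 1 -> legal
(4,5): flips 1 -> legal
(5,0): no bracket -> illegal
(5,1): no bracket -> illegal
(5,3): no bracket -> illegal
(5,4): no bracket -> illegal
(5,5): flips 3 -> legal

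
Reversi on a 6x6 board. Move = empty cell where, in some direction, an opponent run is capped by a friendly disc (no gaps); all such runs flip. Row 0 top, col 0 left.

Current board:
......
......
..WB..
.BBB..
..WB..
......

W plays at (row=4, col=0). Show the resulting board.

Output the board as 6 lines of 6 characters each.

Place W at (4,0); scan 8 dirs for brackets.
Dir NW: edge -> no flip
Dir N: first cell '.' (not opp) -> no flip
Dir NE: opp run (3,1) capped by W -> flip
Dir W: edge -> no flip
Dir E: first cell '.' (not opp) -> no flip
Dir SW: edge -> no flip
Dir S: first cell '.' (not opp) -> no flip
Dir SE: first cell '.' (not opp) -> no flip
All flips: (3,1)

Answer: ......
......
..WB..
.WBB..
W.WB..
......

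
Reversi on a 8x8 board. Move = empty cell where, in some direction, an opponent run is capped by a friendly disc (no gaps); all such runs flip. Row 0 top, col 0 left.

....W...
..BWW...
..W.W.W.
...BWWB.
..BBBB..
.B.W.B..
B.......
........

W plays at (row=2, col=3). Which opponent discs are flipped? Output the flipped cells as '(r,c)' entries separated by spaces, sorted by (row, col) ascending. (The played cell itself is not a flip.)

Answer: (3,3) (4,3)

Derivation:
Dir NW: opp run (1,2), next='.' -> no flip
Dir N: first cell 'W' (not opp) -> no flip
Dir NE: first cell 'W' (not opp) -> no flip
Dir W: first cell 'W' (not opp) -> no flip
Dir E: first cell 'W' (not opp) -> no flip
Dir SW: first cell '.' (not opp) -> no flip
Dir S: opp run (3,3) (4,3) capped by W -> flip
Dir SE: first cell 'W' (not opp) -> no flip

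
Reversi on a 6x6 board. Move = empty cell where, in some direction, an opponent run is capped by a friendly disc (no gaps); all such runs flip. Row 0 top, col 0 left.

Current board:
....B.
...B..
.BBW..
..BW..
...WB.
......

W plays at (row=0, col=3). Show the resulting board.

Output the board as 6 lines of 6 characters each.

Answer: ...WB.
...W..
.BBW..
..BW..
...WB.
......

Derivation:
Place W at (0,3); scan 8 dirs for brackets.
Dir NW: edge -> no flip
Dir N: edge -> no flip
Dir NE: edge -> no flip
Dir W: first cell '.' (not opp) -> no flip
Dir E: opp run (0,4), next='.' -> no flip
Dir SW: first cell '.' (not opp) -> no flip
Dir S: opp run (1,3) capped by W -> flip
Dir SE: first cell '.' (not opp) -> no flip
All flips: (1,3)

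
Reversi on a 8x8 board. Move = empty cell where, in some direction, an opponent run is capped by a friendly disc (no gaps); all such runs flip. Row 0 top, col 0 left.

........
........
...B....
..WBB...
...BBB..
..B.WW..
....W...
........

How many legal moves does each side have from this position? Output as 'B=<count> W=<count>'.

-- B to move --
(2,1): flips 1 -> legal
(2,2): no bracket -> illegal
(3,1): flips 1 -> legal
(4,1): flips 1 -> legal
(4,2): no bracket -> illegal
(4,6): no bracket -> illegal
(5,3): no bracket -> illegal
(5,6): no bracket -> illegal
(6,3): flips 1 -> legal
(6,5): flips 2 -> legal
(6,6): flips 1 -> legal
(7,3): no bracket -> illegal
(7,4): flips 2 -> legal
(7,5): no bracket -> illegal
B mobility = 7
-- W to move --
(1,2): no bracket -> illegal
(1,3): no bracket -> illegal
(1,4): flips 1 -> legal
(2,2): flips 2 -> legal
(2,4): flips 2 -> legal
(2,5): no bracket -> illegal
(3,5): flips 3 -> legal
(3,6): flips 1 -> legal
(4,1): no bracket -> illegal
(4,2): no bracket -> illegal
(4,6): no bracket -> illegal
(5,1): no bracket -> illegal
(5,3): no bracket -> illegal
(5,6): no bracket -> illegal
(6,1): no bracket -> illegal
(6,2): no bracket -> illegal
(6,3): no bracket -> illegal
W mobility = 5

Answer: B=7 W=5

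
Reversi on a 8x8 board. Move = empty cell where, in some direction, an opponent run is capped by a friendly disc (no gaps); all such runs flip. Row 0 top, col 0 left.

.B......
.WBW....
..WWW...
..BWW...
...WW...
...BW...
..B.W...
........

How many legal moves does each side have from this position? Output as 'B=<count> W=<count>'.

-- B to move --
(0,0): no bracket -> illegal
(0,2): no bracket -> illegal
(0,3): flips 4 -> legal
(0,4): no bracket -> illegal
(1,0): flips 1 -> legal
(1,4): flips 2 -> legal
(1,5): no bracket -> illegal
(2,0): no bracket -> illegal
(2,1): flips 1 -> legal
(2,5): no bracket -> illegal
(3,1): no bracket -> illegal
(3,5): flips 3 -> legal
(4,2): no bracket -> illegal
(4,5): flips 2 -> legal
(5,2): no bracket -> illegal
(5,5): flips 1 -> legal
(6,3): no bracket -> illegal
(6,5): flips 2 -> legal
(7,3): no bracket -> illegal
(7,4): no bracket -> illegal
(7,5): flips 1 -> legal
B mobility = 9
-- W to move --
(0,0): no bracket -> illegal
(0,2): flips 1 -> legal
(0,3): no bracket -> illegal
(1,0): no bracket -> illegal
(2,1): flips 1 -> legal
(3,1): flips 1 -> legal
(4,1): flips 1 -> legal
(4,2): flips 2 -> legal
(5,1): no bracket -> illegal
(5,2): flips 1 -> legal
(6,1): no bracket -> illegal
(6,3): flips 1 -> legal
(7,1): flips 2 -> legal
(7,2): no bracket -> illegal
(7,3): no bracket -> illegal
W mobility = 8

Answer: B=9 W=8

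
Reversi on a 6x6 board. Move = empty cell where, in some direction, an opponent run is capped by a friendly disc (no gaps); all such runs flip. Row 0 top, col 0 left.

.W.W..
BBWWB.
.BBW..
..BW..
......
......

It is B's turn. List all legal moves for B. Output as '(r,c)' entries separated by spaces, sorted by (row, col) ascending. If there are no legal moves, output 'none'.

(0,0): no bracket -> illegal
(0,2): flips 1 -> legal
(0,4): flips 1 -> legal
(2,4): flips 1 -> legal
(3,4): flips 1 -> legal
(4,2): no bracket -> illegal
(4,3): no bracket -> illegal
(4,4): flips 1 -> legal

Answer: (0,2) (0,4) (2,4) (3,4) (4,4)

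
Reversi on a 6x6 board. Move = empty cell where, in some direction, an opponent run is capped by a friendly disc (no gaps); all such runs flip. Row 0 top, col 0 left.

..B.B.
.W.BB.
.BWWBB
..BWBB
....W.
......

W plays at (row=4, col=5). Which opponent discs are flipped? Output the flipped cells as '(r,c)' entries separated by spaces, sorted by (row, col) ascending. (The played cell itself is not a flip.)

Answer: (3,4)

Derivation:
Dir NW: opp run (3,4) capped by W -> flip
Dir N: opp run (3,5) (2,5), next='.' -> no flip
Dir NE: edge -> no flip
Dir W: first cell 'W' (not opp) -> no flip
Dir E: edge -> no flip
Dir SW: first cell '.' (not opp) -> no flip
Dir S: first cell '.' (not opp) -> no flip
Dir SE: edge -> no flip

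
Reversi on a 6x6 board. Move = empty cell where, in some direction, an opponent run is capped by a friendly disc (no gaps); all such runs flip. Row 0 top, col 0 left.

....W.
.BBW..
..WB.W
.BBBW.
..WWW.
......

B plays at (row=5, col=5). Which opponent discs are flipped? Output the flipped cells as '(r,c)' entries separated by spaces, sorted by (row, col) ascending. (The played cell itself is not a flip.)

Dir NW: opp run (4,4) capped by B -> flip
Dir N: first cell '.' (not opp) -> no flip
Dir NE: edge -> no flip
Dir W: first cell '.' (not opp) -> no flip
Dir E: edge -> no flip
Dir SW: edge -> no flip
Dir S: edge -> no flip
Dir SE: edge -> no flip

Answer: (4,4)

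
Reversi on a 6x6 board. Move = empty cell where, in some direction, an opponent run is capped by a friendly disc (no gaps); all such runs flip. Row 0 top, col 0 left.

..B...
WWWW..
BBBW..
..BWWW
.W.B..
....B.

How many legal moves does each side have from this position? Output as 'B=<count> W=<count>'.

Answer: B=9 W=5

Derivation:
-- B to move --
(0,0): flips 2 -> legal
(0,1): flips 1 -> legal
(0,3): flips 4 -> legal
(0,4): flips 1 -> legal
(1,4): flips 1 -> legal
(2,4): flips 2 -> legal
(2,5): flips 1 -> legal
(3,0): no bracket -> illegal
(3,1): no bracket -> illegal
(4,0): no bracket -> illegal
(4,2): no bracket -> illegal
(4,4): flips 1 -> legal
(4,5): no bracket -> illegal
(5,0): flips 1 -> legal
(5,1): no bracket -> illegal
(5,2): no bracket -> illegal
B mobility = 9
-- W to move --
(0,1): no bracket -> illegal
(0,3): no bracket -> illegal
(3,0): flips 2 -> legal
(3,1): flips 3 -> legal
(4,2): flips 2 -> legal
(4,4): no bracket -> illegal
(4,5): no bracket -> illegal
(5,2): flips 1 -> legal
(5,3): flips 1 -> legal
(5,5): no bracket -> illegal
W mobility = 5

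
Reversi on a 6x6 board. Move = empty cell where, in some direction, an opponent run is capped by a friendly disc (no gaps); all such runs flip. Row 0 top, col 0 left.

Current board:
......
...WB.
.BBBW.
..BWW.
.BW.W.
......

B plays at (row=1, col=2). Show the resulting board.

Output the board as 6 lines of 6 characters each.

Place B at (1,2); scan 8 dirs for brackets.
Dir NW: first cell '.' (not opp) -> no flip
Dir N: first cell '.' (not opp) -> no flip
Dir NE: first cell '.' (not opp) -> no flip
Dir W: first cell '.' (not opp) -> no flip
Dir E: opp run (1,3) capped by B -> flip
Dir SW: first cell 'B' (not opp) -> no flip
Dir S: first cell 'B' (not opp) -> no flip
Dir SE: first cell 'B' (not opp) -> no flip
All flips: (1,3)

Answer: ......
..BBB.
.BBBW.
..BWW.
.BW.W.
......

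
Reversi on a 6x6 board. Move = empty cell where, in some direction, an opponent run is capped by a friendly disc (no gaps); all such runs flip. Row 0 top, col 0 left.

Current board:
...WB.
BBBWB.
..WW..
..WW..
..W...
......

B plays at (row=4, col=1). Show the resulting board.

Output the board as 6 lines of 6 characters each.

Place B at (4,1); scan 8 dirs for brackets.
Dir NW: first cell '.' (not opp) -> no flip
Dir N: first cell '.' (not opp) -> no flip
Dir NE: opp run (3,2) (2,3) capped by B -> flip
Dir W: first cell '.' (not opp) -> no flip
Dir E: opp run (4,2), next='.' -> no flip
Dir SW: first cell '.' (not opp) -> no flip
Dir S: first cell '.' (not opp) -> no flip
Dir SE: first cell '.' (not opp) -> no flip
All flips: (2,3) (3,2)

Answer: ...WB.
BBBWB.
..WB..
..BW..
.BW...
......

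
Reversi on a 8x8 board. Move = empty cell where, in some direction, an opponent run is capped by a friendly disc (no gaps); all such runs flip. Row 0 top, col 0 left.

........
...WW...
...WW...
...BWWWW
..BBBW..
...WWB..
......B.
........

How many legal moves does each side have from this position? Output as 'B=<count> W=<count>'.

-- B to move --
(0,2): no bracket -> illegal
(0,3): flips 2 -> legal
(0,4): flips 3 -> legal
(0,5): no bracket -> illegal
(1,2): no bracket -> illegal
(1,5): flips 1 -> legal
(2,2): no bracket -> illegal
(2,5): flips 3 -> legal
(2,6): flips 1 -> legal
(2,7): no bracket -> illegal
(3,2): no bracket -> illegal
(4,6): flips 1 -> legal
(4,7): no bracket -> illegal
(5,2): flips 2 -> legal
(5,6): no bracket -> illegal
(6,2): flips 1 -> legal
(6,3): flips 1 -> legal
(6,4): flips 2 -> legal
(6,5): flips 1 -> legal
B mobility = 11
-- W to move --
(2,2): no bracket -> illegal
(3,1): flips 1 -> legal
(3,2): flips 2 -> legal
(4,1): flips 3 -> legal
(4,6): no bracket -> illegal
(5,1): flips 2 -> legal
(5,2): flips 1 -> legal
(5,6): flips 1 -> legal
(5,7): no bracket -> illegal
(6,4): no bracket -> illegal
(6,5): flips 1 -> legal
(6,7): no bracket -> illegal
(7,5): no bracket -> illegal
(7,6): no bracket -> illegal
(7,7): no bracket -> illegal
W mobility = 7

Answer: B=11 W=7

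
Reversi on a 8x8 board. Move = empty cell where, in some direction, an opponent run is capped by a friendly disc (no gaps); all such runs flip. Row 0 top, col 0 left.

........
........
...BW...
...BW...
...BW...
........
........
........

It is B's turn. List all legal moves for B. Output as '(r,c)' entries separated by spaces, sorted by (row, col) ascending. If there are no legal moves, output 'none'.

(1,3): no bracket -> illegal
(1,4): no bracket -> illegal
(1,5): flips 1 -> legal
(2,5): flips 2 -> legal
(3,5): flips 1 -> legal
(4,5): flips 2 -> legal
(5,3): no bracket -> illegal
(5,4): no bracket -> illegal
(5,5): flips 1 -> legal

Answer: (1,5) (2,5) (3,5) (4,5) (5,5)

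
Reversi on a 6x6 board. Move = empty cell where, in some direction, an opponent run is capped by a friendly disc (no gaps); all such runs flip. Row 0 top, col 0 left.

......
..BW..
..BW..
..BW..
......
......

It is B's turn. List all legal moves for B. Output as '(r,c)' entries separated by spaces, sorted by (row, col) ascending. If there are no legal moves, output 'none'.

(0,2): no bracket -> illegal
(0,3): no bracket -> illegal
(0,4): flips 1 -> legal
(1,4): flips 2 -> legal
(2,4): flips 1 -> legal
(3,4): flips 2 -> legal
(4,2): no bracket -> illegal
(4,3): no bracket -> illegal
(4,4): flips 1 -> legal

Answer: (0,4) (1,4) (2,4) (3,4) (4,4)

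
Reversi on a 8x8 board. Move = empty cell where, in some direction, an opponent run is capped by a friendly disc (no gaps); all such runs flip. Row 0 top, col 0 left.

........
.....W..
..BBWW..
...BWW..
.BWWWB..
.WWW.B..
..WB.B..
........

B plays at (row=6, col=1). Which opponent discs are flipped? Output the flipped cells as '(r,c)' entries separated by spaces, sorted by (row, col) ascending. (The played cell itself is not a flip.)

Dir NW: first cell '.' (not opp) -> no flip
Dir N: opp run (5,1) capped by B -> flip
Dir NE: opp run (5,2) (4,3) (3,4) (2,5), next='.' -> no flip
Dir W: first cell '.' (not opp) -> no flip
Dir E: opp run (6,2) capped by B -> flip
Dir SW: first cell '.' (not opp) -> no flip
Dir S: first cell '.' (not opp) -> no flip
Dir SE: first cell '.' (not opp) -> no flip

Answer: (5,1) (6,2)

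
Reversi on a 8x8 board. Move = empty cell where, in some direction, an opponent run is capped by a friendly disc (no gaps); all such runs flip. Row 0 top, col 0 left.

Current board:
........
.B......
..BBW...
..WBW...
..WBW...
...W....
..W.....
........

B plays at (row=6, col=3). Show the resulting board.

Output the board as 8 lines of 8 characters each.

Answer: ........
.B......
..BBW...
..WBW...
..WBW...
...B....
..WB....
........

Derivation:
Place B at (6,3); scan 8 dirs for brackets.
Dir NW: first cell '.' (not opp) -> no flip
Dir N: opp run (5,3) capped by B -> flip
Dir NE: first cell '.' (not opp) -> no flip
Dir W: opp run (6,2), next='.' -> no flip
Dir E: first cell '.' (not opp) -> no flip
Dir SW: first cell '.' (not opp) -> no flip
Dir S: first cell '.' (not opp) -> no flip
Dir SE: first cell '.' (not opp) -> no flip
All flips: (5,3)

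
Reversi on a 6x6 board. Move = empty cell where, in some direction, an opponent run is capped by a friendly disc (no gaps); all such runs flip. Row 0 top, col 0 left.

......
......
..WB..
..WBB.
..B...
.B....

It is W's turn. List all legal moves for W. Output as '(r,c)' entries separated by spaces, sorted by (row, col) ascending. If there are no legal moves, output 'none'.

Answer: (1,4) (2,4) (3,5) (4,4) (5,2)

Derivation:
(1,2): no bracket -> illegal
(1,3): no bracket -> illegal
(1,4): flips 1 -> legal
(2,4): flips 1 -> legal
(2,5): no bracket -> illegal
(3,1): no bracket -> illegal
(3,5): flips 2 -> legal
(4,0): no bracket -> illegal
(4,1): no bracket -> illegal
(4,3): no bracket -> illegal
(4,4): flips 1 -> legal
(4,5): no bracket -> illegal
(5,0): no bracket -> illegal
(5,2): flips 1 -> legal
(5,3): no bracket -> illegal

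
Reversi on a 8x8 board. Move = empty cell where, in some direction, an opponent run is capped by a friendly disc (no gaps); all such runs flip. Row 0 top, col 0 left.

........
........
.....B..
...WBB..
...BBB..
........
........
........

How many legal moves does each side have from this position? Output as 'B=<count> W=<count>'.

Answer: B=3 W=3

Derivation:
-- B to move --
(2,2): flips 1 -> legal
(2,3): flips 1 -> legal
(2,4): no bracket -> illegal
(3,2): flips 1 -> legal
(4,2): no bracket -> illegal
B mobility = 3
-- W to move --
(1,4): no bracket -> illegal
(1,5): no bracket -> illegal
(1,6): no bracket -> illegal
(2,3): no bracket -> illegal
(2,4): no bracket -> illegal
(2,6): no bracket -> illegal
(3,2): no bracket -> illegal
(3,6): flips 2 -> legal
(4,2): no bracket -> illegal
(4,6): no bracket -> illegal
(5,2): no bracket -> illegal
(5,3): flips 1 -> legal
(5,4): no bracket -> illegal
(5,5): flips 1 -> legal
(5,6): no bracket -> illegal
W mobility = 3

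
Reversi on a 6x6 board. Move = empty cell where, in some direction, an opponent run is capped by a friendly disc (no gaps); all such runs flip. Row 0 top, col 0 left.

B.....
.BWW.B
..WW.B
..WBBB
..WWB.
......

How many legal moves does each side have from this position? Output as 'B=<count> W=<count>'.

Answer: B=8 W=4

Derivation:
-- B to move --
(0,1): flips 2 -> legal
(0,2): no bracket -> illegal
(0,3): flips 2 -> legal
(0,4): no bracket -> illegal
(1,4): flips 2 -> legal
(2,1): no bracket -> illegal
(2,4): no bracket -> illegal
(3,1): flips 1 -> legal
(4,1): flips 2 -> legal
(5,1): flips 1 -> legal
(5,2): flips 1 -> legal
(5,3): flips 1 -> legal
(5,4): no bracket -> illegal
B mobility = 8
-- W to move --
(0,1): no bracket -> illegal
(0,2): no bracket -> illegal
(0,4): no bracket -> illegal
(0,5): no bracket -> illegal
(1,0): flips 1 -> legal
(1,4): no bracket -> illegal
(2,0): no bracket -> illegal
(2,1): no bracket -> illegal
(2,4): flips 1 -> legal
(4,5): flips 2 -> legal
(5,3): no bracket -> illegal
(5,4): no bracket -> illegal
(5,5): flips 2 -> legal
W mobility = 4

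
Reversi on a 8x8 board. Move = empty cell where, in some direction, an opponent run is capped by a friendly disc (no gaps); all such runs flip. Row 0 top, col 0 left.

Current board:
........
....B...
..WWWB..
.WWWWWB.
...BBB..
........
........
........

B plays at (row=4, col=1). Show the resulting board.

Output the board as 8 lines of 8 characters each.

Answer: ........
....B...
..WBWB..
.WBWWWB.
.B.BBB..
........
........
........

Derivation:
Place B at (4,1); scan 8 dirs for brackets.
Dir NW: first cell '.' (not opp) -> no flip
Dir N: opp run (3,1), next='.' -> no flip
Dir NE: opp run (3,2) (2,3) capped by B -> flip
Dir W: first cell '.' (not opp) -> no flip
Dir E: first cell '.' (not opp) -> no flip
Dir SW: first cell '.' (not opp) -> no flip
Dir S: first cell '.' (not opp) -> no flip
Dir SE: first cell '.' (not opp) -> no flip
All flips: (2,3) (3,2)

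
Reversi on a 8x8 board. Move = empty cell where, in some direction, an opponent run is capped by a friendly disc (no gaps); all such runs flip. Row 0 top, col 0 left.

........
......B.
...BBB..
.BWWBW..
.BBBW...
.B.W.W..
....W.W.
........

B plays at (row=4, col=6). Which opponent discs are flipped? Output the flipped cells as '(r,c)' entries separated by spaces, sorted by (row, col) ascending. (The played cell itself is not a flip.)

Dir NW: opp run (3,5) capped by B -> flip
Dir N: first cell '.' (not opp) -> no flip
Dir NE: first cell '.' (not opp) -> no flip
Dir W: first cell '.' (not opp) -> no flip
Dir E: first cell '.' (not opp) -> no flip
Dir SW: opp run (5,5) (6,4), next='.' -> no flip
Dir S: first cell '.' (not opp) -> no flip
Dir SE: first cell '.' (not opp) -> no flip

Answer: (3,5)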